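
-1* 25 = -25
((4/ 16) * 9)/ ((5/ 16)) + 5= 61/ 5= 12.20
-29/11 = -2.64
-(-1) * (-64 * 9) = -576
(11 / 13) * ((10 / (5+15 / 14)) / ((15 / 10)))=616 / 663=0.93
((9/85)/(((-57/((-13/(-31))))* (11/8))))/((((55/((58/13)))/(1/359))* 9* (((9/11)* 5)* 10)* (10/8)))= -928/3336300309375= -0.00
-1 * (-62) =62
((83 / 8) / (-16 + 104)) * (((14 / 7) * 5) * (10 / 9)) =2075 / 1584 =1.31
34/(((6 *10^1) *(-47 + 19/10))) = -17/1353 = -0.01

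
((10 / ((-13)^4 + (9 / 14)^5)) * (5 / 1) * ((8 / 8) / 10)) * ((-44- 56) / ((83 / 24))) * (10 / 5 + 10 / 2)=-45177216000 / 1274950575979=-0.04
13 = 13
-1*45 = -45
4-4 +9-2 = 7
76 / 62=38 / 31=1.23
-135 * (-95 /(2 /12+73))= 76950 /439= 175.28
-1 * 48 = -48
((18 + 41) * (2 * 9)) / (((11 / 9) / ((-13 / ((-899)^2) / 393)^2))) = 179478 / 123303113611673171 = 0.00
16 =16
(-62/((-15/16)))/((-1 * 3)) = -992/45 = -22.04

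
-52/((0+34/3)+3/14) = -2184/485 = -4.50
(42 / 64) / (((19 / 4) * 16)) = 21 / 2432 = 0.01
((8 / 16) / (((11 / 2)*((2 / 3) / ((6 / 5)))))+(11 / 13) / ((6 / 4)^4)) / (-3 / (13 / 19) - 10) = -19157 / 833085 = -0.02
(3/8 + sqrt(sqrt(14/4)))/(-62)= -2^(3/4) * 7^(1/4)/124 - 3/496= -0.03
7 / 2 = 3.50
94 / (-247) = -94 / 247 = -0.38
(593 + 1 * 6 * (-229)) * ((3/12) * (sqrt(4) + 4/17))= -14839/34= -436.44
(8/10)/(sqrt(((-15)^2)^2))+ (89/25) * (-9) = -36041/1125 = -32.04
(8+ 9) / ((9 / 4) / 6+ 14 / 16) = 68 / 5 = 13.60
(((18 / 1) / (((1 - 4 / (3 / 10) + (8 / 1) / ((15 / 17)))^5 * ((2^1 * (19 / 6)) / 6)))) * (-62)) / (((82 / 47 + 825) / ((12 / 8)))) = 1075429912500 / 208546674257467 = 0.01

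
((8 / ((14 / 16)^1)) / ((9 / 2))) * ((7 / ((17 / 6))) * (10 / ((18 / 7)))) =8960 / 459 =19.52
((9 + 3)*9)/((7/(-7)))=-108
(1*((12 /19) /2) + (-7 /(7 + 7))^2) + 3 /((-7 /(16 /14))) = 283 /3724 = 0.08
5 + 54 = 59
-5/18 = -0.28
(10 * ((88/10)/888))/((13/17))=0.13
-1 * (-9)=9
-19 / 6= -3.17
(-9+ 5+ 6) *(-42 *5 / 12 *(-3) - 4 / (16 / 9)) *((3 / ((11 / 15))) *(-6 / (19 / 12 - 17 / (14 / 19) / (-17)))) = -838.92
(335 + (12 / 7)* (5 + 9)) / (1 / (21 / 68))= 7539 / 68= 110.87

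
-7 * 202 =-1414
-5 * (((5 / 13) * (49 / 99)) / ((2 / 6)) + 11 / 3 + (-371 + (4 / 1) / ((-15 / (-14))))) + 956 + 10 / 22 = 1189016 / 429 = 2771.60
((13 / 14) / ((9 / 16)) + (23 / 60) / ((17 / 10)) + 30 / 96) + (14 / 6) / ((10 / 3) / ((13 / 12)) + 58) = 15150175 / 6802992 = 2.23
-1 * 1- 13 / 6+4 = 5 / 6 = 0.83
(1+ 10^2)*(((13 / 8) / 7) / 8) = 1313 / 448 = 2.93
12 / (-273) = -4 / 91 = -0.04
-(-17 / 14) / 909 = 17 / 12726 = 0.00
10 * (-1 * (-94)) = 940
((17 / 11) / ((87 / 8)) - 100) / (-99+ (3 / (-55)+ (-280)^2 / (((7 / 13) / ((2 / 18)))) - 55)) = -1433460 / 230020547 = -0.01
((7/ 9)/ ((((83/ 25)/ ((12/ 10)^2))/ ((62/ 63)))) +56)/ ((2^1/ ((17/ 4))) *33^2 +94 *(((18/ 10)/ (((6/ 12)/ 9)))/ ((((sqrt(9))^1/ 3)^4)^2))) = 894200/ 56479923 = 0.02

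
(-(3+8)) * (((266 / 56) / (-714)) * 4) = 209 / 714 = 0.29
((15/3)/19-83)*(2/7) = -3144/133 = -23.64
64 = 64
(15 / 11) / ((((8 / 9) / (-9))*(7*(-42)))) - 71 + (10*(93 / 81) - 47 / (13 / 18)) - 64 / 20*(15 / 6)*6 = -522308389 / 3027024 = -172.55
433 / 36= 12.03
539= 539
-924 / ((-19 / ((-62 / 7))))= -8184 / 19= -430.74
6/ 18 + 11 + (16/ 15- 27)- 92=-533/ 5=-106.60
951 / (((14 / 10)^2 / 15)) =356625 / 49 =7278.06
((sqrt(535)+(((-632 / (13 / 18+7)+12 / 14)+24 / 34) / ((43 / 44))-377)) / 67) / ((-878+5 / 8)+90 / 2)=0.01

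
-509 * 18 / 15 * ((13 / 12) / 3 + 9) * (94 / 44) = -8062051 / 660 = -12215.23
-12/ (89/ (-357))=4284/ 89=48.13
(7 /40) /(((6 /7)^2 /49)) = 16807 /1440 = 11.67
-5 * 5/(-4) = 25/4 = 6.25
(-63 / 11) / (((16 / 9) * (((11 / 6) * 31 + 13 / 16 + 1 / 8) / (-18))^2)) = -26453952 / 84584819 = -0.31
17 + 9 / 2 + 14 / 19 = 845 / 38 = 22.24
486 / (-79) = -486 / 79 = -6.15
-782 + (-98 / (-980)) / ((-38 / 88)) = -74312 / 95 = -782.23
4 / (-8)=-1 / 2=-0.50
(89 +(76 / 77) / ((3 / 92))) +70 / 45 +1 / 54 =502463 / 4158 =120.84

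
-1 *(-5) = 5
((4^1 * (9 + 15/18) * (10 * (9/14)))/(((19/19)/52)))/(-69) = -30680/161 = -190.56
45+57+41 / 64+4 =6825 / 64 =106.64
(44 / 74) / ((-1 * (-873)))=22 / 32301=0.00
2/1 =2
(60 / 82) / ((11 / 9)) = 270 / 451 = 0.60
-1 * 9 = -9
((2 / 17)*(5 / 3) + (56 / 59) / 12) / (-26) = -138 / 13039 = -0.01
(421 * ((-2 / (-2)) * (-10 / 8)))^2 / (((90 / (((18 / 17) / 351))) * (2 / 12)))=886205 / 15912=55.69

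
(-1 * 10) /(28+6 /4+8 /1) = -0.27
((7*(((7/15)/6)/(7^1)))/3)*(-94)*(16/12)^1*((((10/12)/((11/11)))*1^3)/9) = -658/2187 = -0.30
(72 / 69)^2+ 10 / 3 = 7018 / 1587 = 4.42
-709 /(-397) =709 /397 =1.79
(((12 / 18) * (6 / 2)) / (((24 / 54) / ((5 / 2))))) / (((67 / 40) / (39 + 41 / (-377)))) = 6597900 / 25259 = 261.21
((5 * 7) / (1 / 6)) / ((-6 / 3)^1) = -105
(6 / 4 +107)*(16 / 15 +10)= 18011 / 15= 1200.73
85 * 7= 595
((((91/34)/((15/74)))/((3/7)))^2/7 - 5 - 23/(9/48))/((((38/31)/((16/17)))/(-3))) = -1151488304/63009225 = -18.27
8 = 8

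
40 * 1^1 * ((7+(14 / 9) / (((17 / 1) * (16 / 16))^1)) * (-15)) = -217000 / 51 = -4254.90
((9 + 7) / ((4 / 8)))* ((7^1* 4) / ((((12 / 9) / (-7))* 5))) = -4704 / 5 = -940.80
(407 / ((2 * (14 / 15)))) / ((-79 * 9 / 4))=-2035 / 1659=-1.23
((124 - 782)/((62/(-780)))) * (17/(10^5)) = 218127/155000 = 1.41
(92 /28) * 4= 92 /7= 13.14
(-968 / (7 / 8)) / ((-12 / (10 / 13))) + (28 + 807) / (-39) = 4505 / 91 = 49.51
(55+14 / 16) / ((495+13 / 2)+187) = 149 / 1836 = 0.08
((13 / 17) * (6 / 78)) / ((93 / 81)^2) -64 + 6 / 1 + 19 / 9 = -8210950 / 147033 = -55.84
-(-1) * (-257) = -257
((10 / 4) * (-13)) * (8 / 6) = -130 / 3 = -43.33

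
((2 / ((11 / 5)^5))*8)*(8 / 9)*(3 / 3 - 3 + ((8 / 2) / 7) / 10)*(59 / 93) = -320960000 / 943597809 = -0.34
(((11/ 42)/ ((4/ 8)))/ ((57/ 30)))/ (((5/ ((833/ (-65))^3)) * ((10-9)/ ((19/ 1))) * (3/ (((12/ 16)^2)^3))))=-73572356781/ 562432000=-130.81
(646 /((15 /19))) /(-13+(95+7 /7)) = 12274 /1245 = 9.86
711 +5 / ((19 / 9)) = 13554 / 19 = 713.37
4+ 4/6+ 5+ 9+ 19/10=617/30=20.57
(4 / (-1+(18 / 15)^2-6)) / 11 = -0.07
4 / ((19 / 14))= 56 / 19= 2.95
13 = 13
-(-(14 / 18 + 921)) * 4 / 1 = 33184 / 9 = 3687.11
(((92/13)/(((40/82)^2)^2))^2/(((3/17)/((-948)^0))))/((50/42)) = 502659028098396071/6760000000000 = 74357.84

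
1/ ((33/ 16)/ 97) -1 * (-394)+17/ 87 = 140751/ 319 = 441.23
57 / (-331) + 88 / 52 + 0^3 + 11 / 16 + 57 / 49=11371797 / 3373552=3.37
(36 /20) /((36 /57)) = 57 /20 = 2.85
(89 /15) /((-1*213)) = -89 /3195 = -0.03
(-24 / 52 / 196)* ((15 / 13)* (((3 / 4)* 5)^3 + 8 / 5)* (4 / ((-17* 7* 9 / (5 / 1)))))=86935 / 31534048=0.00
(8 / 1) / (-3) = -8 / 3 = -2.67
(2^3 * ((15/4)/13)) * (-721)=-21630/13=-1663.85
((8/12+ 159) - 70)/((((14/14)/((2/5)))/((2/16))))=269/60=4.48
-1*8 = -8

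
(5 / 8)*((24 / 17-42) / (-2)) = 1725 / 136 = 12.68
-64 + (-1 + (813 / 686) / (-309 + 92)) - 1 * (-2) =-9379119 / 148862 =-63.01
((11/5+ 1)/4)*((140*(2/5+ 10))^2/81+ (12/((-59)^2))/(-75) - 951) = 711135229204/35245125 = 20176.84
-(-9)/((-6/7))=-10.50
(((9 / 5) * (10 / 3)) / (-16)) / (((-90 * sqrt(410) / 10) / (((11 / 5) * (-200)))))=-11 * sqrt(410) / 246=-0.91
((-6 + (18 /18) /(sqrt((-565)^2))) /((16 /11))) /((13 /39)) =-111837 /9040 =-12.37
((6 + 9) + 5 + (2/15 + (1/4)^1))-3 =1043/60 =17.38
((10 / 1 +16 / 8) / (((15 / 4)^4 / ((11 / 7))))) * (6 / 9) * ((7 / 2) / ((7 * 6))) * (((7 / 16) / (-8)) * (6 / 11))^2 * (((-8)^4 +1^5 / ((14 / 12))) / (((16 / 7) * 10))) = 100373 / 118800000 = 0.00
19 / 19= 1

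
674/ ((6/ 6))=674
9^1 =9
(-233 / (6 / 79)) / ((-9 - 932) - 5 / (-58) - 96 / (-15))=2669015 / 813027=3.28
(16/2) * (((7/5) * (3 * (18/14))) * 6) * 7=1814.40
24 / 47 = 0.51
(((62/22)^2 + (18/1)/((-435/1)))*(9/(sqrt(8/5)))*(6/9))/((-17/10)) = -415857*sqrt(10)/59653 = -22.05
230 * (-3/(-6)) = 115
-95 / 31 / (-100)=19 / 620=0.03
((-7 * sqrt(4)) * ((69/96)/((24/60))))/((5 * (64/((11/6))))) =-1771/12288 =-0.14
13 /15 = 0.87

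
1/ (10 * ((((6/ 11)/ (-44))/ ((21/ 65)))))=-847/ 325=-2.61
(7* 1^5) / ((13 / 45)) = 315 / 13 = 24.23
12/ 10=6/ 5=1.20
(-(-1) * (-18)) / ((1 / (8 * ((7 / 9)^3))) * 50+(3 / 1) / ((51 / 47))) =-419832 / 374309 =-1.12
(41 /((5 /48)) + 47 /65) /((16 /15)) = 76893 /208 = 369.68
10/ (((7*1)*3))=0.48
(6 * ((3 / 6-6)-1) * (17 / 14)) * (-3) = 142.07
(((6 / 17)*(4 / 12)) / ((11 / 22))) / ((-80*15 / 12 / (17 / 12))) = -1 / 300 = -0.00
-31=-31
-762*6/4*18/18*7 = -8001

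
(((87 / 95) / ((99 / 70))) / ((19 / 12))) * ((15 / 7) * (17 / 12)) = 4930 / 3971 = 1.24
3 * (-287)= -861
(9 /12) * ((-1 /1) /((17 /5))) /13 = -15 /884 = -0.02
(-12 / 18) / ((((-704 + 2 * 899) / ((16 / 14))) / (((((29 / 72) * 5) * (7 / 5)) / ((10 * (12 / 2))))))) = -29 / 886140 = -0.00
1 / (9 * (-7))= -1 / 63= -0.02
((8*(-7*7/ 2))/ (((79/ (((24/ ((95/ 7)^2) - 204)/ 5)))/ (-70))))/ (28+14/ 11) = -3966876144/ 16398425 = -241.91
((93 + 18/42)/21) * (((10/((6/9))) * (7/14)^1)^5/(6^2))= 9196875/3136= 2932.68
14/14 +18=19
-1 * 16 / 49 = -16 / 49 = -0.33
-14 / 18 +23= 200 / 9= 22.22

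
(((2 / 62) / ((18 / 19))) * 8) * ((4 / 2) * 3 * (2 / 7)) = 304 / 651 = 0.47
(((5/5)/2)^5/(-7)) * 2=-1/112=-0.01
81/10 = 8.10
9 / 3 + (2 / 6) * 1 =10 / 3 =3.33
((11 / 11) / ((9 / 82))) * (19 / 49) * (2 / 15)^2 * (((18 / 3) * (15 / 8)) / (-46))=-779 / 50715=-0.02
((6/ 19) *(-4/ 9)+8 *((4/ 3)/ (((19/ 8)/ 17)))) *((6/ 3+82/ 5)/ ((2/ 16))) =1065728/ 95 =11218.19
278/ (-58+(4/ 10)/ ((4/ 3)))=-2780/ 577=-4.82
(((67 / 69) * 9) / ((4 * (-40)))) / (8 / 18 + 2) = -0.02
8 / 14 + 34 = 242 / 7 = 34.57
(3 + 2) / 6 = 0.83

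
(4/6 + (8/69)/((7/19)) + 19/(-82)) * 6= 29691/6601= 4.50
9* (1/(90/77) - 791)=-71113/10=-7111.30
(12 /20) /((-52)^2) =3 /13520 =0.00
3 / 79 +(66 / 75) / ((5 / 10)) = 3551 / 1975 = 1.80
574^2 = 329476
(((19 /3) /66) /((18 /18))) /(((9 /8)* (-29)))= -76 /25839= -0.00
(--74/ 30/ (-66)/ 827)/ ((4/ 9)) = -37/ 363880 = -0.00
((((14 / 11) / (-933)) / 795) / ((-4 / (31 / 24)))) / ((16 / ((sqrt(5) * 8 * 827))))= 179459 * sqrt(5) / 783272160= 0.00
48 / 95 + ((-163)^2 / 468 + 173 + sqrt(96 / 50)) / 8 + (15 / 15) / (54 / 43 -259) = sqrt(3) / 10 + 115196336561 / 3942001440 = 29.40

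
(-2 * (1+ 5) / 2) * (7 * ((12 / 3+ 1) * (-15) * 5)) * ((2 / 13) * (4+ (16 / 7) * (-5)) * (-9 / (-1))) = -162000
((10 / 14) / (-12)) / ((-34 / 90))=75 / 476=0.16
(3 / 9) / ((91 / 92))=92 / 273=0.34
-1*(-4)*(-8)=-32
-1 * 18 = -18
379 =379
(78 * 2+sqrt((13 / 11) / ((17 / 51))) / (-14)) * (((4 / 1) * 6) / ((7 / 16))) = 59904 / 7 -192 * sqrt(429) / 539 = 8550.34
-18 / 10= -9 / 5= -1.80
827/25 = 33.08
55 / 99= 5 / 9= 0.56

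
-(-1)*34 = 34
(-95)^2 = 9025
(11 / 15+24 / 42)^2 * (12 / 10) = 2.04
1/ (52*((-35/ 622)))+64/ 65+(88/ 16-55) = -342/ 7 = -48.86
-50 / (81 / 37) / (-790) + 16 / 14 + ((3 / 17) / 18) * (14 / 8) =7242749 / 6091848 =1.19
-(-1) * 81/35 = 81/35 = 2.31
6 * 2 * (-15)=-180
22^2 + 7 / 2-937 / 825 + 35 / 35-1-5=794251 / 1650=481.36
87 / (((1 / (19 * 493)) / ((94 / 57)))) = 1343918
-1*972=-972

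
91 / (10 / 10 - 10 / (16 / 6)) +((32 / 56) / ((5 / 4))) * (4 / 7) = -88476 / 2695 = -32.83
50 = 50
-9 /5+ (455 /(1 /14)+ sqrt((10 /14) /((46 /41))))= sqrt(66010) /322+ 31841 /5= 6369.00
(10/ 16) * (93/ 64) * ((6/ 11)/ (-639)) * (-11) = 155/ 18176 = 0.01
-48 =-48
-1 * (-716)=716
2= 2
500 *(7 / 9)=3500 / 9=388.89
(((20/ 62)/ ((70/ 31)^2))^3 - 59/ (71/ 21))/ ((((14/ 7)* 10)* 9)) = -145764995839/ 1503554220000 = -0.10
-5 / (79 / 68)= -340 / 79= -4.30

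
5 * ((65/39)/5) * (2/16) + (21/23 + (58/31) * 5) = 179269/17112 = 10.48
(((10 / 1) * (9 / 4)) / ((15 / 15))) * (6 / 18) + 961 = 1937 / 2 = 968.50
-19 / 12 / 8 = -19 / 96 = -0.20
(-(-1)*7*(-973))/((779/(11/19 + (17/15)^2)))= -54256426/3330225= -16.29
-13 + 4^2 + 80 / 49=227 / 49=4.63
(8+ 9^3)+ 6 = 743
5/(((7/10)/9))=64.29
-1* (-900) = 900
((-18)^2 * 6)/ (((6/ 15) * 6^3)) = 45/ 2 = 22.50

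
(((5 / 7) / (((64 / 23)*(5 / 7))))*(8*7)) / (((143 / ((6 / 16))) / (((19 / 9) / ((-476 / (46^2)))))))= -231173 / 466752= -0.50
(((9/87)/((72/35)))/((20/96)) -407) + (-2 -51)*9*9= -136293/29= -4699.76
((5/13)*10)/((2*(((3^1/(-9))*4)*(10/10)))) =-1.44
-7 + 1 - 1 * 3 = -9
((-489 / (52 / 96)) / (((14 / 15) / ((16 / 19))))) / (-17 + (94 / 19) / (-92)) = 12956544 / 271271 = 47.76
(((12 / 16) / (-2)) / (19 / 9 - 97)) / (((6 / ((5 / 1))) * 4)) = 45 / 54656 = 0.00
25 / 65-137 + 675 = 6999 / 13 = 538.38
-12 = -12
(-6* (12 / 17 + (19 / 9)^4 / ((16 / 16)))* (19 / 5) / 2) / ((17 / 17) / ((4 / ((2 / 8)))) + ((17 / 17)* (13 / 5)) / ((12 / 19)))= -697433456 / 12430179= -56.11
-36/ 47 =-0.77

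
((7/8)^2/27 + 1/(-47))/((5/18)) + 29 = 130963/4512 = 29.03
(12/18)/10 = 0.07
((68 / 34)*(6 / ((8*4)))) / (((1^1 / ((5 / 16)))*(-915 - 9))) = -5 / 39424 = -0.00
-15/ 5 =-3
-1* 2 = -2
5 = 5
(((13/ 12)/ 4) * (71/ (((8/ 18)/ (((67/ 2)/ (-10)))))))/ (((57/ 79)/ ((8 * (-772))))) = 942889727/ 760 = 1240644.38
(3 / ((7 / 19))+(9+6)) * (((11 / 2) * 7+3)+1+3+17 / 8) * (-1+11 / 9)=3429 / 14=244.93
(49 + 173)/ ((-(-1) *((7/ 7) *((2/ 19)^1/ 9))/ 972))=18449532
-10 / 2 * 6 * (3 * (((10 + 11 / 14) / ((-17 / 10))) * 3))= 203850 / 119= 1713.03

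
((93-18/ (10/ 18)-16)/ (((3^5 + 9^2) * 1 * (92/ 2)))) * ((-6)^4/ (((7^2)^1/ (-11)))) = -0.87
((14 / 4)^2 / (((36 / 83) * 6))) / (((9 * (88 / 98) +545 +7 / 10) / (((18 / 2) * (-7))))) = -6974905 / 13024944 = -0.54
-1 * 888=-888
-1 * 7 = -7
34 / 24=17 / 12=1.42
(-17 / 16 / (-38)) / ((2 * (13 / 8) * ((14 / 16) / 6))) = 102 / 1729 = 0.06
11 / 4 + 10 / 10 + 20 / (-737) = 10975 / 2948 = 3.72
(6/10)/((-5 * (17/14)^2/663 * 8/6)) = -17199/425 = -40.47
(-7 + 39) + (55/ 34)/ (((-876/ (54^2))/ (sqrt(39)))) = 32-13365 * sqrt(39)/ 2482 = -1.63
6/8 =3/4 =0.75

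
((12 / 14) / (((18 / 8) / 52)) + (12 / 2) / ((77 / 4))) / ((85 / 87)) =19256 / 935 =20.59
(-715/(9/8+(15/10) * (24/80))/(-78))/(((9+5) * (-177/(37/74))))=-275/234171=-0.00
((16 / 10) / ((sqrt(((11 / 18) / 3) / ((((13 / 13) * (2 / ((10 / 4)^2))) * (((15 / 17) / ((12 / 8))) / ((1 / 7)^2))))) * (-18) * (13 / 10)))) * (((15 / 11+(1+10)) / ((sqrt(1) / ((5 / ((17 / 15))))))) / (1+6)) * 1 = -1280 * sqrt(5610) / 26741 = -3.59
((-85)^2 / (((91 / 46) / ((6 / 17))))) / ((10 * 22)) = 5.86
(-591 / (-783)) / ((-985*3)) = -1 / 3915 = -0.00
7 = 7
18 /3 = 6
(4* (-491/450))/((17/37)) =-36334/3825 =-9.50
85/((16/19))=1615/16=100.94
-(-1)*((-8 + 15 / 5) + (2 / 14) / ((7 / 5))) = -240 / 49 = -4.90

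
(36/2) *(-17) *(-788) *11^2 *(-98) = -2859295824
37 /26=1.42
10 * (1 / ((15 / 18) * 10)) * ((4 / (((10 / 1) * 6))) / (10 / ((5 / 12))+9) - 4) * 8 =-31664 / 825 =-38.38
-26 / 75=-0.35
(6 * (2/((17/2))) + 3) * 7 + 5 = 610/17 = 35.88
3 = 3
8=8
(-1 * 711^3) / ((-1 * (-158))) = -4549689 / 2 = -2274844.50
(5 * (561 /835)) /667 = 561 /111389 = 0.01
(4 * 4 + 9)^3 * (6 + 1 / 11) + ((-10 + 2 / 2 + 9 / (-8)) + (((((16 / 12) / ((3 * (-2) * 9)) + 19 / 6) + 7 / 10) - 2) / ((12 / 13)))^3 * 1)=7510584027700207 / 78918988500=95168.28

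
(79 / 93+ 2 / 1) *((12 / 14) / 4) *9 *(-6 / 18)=-1.83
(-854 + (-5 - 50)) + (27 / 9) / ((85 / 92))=-76989 / 85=-905.75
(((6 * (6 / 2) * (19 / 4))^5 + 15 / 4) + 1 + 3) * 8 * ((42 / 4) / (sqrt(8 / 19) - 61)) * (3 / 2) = -10675901007118683 / 1131056 - 9211303716237 * sqrt(38) / 565528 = -9539285045.43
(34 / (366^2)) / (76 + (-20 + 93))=17 / 9979722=0.00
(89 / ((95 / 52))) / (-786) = -2314 / 37335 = -0.06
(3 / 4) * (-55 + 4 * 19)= 15.75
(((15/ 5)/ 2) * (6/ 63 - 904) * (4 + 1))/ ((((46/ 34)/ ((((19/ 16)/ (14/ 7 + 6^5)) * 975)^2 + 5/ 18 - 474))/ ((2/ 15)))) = 10653264020159152013/ 33661656774144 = 316480.68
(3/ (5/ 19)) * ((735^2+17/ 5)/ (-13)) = -153965094/ 325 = -473738.75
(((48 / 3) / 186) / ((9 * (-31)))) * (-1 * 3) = 8 / 8649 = 0.00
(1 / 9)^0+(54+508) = 563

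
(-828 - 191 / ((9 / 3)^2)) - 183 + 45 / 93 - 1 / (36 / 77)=-1153807 / 1116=-1033.88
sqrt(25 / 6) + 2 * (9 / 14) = 9 / 7 + 5 * sqrt(6) / 6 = 3.33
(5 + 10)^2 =225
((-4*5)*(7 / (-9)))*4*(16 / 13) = 8960 / 117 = 76.58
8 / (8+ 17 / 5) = 40 / 57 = 0.70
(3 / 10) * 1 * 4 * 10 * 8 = 96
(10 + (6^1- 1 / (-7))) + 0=113 / 7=16.14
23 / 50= 0.46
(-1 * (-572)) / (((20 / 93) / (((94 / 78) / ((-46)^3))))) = -16027 / 486680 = -0.03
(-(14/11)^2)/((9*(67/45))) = -980/8107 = -0.12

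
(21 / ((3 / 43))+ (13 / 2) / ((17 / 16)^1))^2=27258841 / 289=94321.25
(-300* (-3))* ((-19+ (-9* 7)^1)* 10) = -738000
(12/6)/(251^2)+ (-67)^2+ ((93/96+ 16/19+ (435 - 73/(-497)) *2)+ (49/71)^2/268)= 5361.11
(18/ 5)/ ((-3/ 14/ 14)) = -1176/ 5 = -235.20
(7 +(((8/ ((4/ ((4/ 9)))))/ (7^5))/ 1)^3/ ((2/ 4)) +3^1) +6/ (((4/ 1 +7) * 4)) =771796831986926209/ 76141391496465834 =10.14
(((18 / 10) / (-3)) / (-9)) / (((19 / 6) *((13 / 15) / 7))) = 42 / 247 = 0.17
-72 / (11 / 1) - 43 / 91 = -7025 / 1001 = -7.02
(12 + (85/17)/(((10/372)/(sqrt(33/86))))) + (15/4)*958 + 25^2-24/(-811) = 93*sqrt(2838)/43 + 6860297/1622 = 4344.75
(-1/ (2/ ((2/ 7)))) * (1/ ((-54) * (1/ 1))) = 1/ 378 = 0.00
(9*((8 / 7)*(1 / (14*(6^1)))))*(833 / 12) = 17 / 2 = 8.50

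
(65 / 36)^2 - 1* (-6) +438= 579649 / 1296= 447.26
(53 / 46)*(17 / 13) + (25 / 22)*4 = 39811 / 6578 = 6.05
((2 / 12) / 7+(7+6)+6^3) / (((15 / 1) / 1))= 15.27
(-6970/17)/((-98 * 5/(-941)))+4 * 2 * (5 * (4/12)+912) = 958729/147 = 6521.97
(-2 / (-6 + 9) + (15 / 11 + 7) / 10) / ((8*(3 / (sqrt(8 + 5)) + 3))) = 91 / 11880 - 7*sqrt(13) / 11880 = 0.01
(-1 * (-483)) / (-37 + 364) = 161 / 109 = 1.48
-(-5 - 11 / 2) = 21 / 2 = 10.50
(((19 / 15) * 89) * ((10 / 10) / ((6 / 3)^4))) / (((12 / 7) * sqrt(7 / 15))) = 1691 * sqrt(105) / 2880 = 6.02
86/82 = 43/41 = 1.05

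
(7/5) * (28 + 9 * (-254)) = -15806/5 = -3161.20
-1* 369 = -369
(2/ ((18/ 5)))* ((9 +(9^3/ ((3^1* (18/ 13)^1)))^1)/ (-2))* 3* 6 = -1845/ 2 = -922.50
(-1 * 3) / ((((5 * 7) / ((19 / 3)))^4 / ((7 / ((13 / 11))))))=-1433531 / 75245625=-0.02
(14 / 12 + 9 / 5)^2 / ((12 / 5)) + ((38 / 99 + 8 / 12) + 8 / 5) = 150107 / 23760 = 6.32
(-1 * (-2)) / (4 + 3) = 2 / 7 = 0.29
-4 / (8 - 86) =2 / 39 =0.05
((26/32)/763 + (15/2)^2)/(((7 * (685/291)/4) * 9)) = 66611161/43903020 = 1.52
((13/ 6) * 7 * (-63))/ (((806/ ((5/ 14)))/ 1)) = -105/ 248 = -0.42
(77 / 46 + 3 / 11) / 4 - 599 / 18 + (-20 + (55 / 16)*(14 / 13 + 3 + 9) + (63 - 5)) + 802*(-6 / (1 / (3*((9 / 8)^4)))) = -699391243609 / 30311424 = -23073.52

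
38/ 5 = 7.60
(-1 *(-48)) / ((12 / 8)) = 32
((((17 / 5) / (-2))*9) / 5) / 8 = -0.38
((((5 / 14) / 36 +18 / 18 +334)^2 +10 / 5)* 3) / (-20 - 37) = -5907.03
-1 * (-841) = 841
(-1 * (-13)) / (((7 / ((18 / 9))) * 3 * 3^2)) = 26 / 189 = 0.14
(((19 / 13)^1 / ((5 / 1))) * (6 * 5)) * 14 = 1596 / 13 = 122.77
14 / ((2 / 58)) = 406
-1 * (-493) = 493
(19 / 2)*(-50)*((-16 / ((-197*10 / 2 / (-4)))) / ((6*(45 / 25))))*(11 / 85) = 33440 / 90423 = 0.37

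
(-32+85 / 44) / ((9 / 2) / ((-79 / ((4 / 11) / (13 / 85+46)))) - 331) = 410020191 / 4513637308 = 0.09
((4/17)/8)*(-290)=-145/17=-8.53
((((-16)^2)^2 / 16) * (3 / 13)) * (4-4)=0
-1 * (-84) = 84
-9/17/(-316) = 9/5372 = 0.00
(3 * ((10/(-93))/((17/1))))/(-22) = 5/5797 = 0.00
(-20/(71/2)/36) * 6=-20/213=-0.09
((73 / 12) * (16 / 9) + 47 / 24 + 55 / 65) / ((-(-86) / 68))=650131 / 60372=10.77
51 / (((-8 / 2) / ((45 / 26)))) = -2295 / 104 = -22.07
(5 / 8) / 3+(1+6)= 7.21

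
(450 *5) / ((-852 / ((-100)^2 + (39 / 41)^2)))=-6304320375 / 238702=-26410.84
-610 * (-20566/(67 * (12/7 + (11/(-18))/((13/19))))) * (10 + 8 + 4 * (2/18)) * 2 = 151606958048/18023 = 8411860.29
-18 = -18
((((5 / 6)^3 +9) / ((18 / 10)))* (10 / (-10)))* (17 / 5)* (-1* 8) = 35173 / 243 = 144.74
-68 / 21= -3.24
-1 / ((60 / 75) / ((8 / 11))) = -0.91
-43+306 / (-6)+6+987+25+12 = 936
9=9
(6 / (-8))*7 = -21 / 4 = -5.25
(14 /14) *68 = 68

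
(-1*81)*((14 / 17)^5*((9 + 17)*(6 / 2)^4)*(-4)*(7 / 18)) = 142714825344 / 1419857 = 100513.52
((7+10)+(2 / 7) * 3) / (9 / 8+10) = 1000 / 623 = 1.61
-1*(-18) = 18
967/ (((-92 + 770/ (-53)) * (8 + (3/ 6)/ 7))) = -358757/ 318999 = -1.12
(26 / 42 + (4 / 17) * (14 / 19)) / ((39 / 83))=446125 / 264537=1.69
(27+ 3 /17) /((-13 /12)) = -5544 /221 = -25.09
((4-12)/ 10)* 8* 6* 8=-1536/ 5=-307.20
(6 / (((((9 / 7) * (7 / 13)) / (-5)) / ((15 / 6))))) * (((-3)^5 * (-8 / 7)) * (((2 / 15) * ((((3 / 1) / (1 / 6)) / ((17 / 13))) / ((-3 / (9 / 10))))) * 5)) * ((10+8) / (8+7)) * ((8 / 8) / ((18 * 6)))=920.27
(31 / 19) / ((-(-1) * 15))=31 / 285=0.11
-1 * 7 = -7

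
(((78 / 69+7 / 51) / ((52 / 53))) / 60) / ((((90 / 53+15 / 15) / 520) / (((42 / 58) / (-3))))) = -29238881 / 29186586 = -1.00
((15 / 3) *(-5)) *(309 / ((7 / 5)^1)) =-38625 / 7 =-5517.86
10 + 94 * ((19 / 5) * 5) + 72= 1868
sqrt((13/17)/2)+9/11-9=-90/11+sqrt(442)/34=-7.56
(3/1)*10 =30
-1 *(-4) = 4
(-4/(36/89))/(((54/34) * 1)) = -6.23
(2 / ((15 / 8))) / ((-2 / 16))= -128 / 15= -8.53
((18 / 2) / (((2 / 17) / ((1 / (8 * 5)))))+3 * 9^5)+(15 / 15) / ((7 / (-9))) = 99202671 / 560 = 177147.63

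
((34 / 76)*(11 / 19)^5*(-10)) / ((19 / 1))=-13689335 / 893871739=-0.02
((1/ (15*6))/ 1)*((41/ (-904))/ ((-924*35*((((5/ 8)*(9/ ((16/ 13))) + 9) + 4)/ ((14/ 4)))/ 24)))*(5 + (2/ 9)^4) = 10765288/ 28887581247525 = 0.00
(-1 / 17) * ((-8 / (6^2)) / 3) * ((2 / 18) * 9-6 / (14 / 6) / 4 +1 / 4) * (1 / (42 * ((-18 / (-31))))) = 31 / 285768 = 0.00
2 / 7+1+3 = 30 / 7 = 4.29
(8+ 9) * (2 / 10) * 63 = 1071 / 5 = 214.20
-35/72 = -0.49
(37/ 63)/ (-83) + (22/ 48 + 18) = 771853/ 41832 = 18.45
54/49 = 1.10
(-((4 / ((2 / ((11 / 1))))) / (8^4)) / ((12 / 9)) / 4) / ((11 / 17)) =-51 / 32768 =-0.00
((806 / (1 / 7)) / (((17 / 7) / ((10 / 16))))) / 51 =98735 / 3468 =28.47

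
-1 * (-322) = 322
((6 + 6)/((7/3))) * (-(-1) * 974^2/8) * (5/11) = 21345210/77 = 277210.52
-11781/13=-906.23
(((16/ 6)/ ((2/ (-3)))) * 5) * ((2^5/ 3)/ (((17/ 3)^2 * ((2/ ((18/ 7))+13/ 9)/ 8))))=-6912/ 289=-23.92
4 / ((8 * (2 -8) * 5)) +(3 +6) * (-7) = -3781 / 60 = -63.02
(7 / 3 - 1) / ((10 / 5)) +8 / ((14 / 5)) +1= 95 / 21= 4.52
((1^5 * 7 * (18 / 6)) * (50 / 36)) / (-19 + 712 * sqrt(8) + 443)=-9275 / 2906832 + 15575 * sqrt(2) / 1453416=0.01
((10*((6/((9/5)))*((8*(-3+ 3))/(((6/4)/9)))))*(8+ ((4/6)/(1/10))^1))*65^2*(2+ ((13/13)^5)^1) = 0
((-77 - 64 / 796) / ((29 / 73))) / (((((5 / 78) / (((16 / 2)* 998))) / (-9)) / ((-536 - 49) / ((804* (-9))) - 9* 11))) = -41594197067133048 / 1933285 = -21514777731.75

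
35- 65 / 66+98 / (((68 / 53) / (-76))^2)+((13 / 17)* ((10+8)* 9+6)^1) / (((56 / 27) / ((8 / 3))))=344063.56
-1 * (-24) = 24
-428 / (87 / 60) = -8560 / 29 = -295.17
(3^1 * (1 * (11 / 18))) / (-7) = -0.26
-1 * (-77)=77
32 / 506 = 16 / 253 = 0.06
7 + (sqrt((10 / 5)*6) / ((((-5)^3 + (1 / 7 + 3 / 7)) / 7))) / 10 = 7 -49*sqrt(3) / 4355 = 6.98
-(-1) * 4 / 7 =4 / 7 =0.57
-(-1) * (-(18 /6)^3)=-27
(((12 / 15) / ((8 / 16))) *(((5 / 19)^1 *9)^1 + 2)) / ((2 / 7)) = 2324 / 95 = 24.46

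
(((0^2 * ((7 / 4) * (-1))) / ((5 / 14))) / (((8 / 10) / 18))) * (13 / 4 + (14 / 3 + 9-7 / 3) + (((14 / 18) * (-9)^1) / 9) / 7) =0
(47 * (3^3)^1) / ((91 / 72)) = 91368 / 91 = 1004.04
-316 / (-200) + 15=829 / 50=16.58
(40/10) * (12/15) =16/5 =3.20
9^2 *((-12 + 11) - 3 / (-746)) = -60183 / 746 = -80.67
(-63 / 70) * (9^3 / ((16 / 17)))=-111537 / 160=-697.11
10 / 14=5 / 7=0.71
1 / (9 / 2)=2 / 9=0.22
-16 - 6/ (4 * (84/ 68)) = -17.21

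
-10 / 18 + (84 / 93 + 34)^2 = 10531711 / 8649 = 1217.68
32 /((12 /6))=16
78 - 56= 22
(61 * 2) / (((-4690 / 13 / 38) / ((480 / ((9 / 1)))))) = -964288 / 1407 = -685.35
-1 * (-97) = 97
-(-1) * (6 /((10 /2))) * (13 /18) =0.87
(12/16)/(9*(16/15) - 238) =-15/4568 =-0.00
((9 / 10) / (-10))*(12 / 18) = -3 / 50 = -0.06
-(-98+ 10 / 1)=88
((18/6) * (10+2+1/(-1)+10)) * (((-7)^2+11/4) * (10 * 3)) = 195615/2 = 97807.50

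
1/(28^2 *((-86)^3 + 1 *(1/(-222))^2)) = -0.00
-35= -35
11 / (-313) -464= -145243 / 313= -464.04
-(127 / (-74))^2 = -16129 / 5476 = -2.95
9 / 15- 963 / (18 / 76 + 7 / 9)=-1645689 / 1735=-948.52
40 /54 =20 /27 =0.74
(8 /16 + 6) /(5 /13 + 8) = 169 /218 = 0.78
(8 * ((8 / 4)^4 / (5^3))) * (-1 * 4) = -512 / 125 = -4.10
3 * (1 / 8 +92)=2211 / 8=276.38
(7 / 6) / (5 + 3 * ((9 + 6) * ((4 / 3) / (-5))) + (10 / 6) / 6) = -0.17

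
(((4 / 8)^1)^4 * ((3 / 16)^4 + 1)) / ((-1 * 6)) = -65617 / 6291456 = -0.01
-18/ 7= -2.57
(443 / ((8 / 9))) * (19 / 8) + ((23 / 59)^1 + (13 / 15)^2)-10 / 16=1006059419 / 849600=1184.16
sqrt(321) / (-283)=-sqrt(321) / 283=-0.06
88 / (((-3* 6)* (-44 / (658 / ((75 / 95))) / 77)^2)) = -21061425539 / 2025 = -10400703.97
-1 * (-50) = 50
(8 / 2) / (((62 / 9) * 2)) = 9 / 31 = 0.29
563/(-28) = -20.11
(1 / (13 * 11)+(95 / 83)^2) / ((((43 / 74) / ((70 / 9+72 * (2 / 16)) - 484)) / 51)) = -2287813946320 / 42360461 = -54008.24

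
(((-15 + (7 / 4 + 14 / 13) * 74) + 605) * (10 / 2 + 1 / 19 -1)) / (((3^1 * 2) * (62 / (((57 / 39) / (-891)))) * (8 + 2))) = -145453 / 101846160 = -0.00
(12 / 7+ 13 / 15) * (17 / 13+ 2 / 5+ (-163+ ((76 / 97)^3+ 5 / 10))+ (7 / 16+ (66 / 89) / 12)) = -3658620065648383 / 8870086352400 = -412.47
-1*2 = -2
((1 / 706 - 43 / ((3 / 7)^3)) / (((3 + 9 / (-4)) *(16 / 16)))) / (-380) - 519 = -2809142963 / 5432670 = -517.08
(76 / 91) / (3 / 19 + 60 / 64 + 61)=0.01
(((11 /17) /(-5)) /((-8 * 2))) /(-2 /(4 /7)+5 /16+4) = 11 /1105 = 0.01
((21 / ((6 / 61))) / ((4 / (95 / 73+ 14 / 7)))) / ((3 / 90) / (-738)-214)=-0.82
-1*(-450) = 450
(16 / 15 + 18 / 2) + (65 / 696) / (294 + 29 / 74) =76319617 / 7581180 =10.07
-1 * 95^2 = -9025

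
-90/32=-45/16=-2.81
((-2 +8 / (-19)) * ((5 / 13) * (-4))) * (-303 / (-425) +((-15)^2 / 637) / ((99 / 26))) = 33960328 / 11316305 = 3.00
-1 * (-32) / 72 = 4 / 9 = 0.44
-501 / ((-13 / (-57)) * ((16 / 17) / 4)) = -485469 / 52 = -9335.94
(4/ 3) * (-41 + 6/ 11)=-1780/ 33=-53.94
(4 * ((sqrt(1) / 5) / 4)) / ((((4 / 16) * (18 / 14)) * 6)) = 14 / 135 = 0.10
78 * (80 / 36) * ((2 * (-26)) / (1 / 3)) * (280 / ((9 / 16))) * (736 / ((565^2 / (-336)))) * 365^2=53214043281817600 / 38307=1389146716835.50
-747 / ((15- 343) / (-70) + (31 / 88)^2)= -202466880 / 1303651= -155.31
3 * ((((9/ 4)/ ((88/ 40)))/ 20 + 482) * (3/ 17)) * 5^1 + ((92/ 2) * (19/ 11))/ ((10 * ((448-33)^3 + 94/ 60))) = 8186228201458149/ 6415450280624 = 1276.02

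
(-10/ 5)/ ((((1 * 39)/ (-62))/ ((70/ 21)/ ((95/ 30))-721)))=-1696196/ 741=-2289.06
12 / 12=1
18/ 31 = 0.58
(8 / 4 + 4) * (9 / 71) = 54 / 71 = 0.76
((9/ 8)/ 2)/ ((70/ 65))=117/ 224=0.52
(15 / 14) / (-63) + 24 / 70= 479 / 1470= 0.33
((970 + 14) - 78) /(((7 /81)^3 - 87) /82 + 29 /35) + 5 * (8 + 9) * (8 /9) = -6097869718310 /1595066139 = -3822.96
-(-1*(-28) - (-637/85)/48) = -114877/4080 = -28.16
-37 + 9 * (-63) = -604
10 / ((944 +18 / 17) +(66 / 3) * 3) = 85 / 8594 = 0.01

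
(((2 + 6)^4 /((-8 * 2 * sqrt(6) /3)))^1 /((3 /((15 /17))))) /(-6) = 320 * sqrt(6) /51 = 15.37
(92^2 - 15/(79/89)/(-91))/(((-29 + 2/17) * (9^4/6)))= -0.27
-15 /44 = -0.34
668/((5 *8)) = 167/10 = 16.70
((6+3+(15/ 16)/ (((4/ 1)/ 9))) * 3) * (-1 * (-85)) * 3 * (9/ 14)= 4895235/ 896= 5463.43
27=27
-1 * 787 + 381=-406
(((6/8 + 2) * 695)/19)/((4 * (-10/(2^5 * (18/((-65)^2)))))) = -27522/80275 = -0.34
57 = 57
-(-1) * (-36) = -36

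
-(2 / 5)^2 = -4 / 25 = -0.16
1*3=3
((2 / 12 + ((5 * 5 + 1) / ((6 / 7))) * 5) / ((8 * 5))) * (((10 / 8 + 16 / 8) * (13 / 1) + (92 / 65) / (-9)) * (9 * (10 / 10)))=1437.99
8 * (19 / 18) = 76 / 9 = 8.44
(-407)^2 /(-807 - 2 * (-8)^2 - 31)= -165649 /966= -171.48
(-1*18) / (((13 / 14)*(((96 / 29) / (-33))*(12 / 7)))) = 46893 / 416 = 112.72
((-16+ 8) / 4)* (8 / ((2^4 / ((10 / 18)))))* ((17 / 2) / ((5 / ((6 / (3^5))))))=-17 / 729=-0.02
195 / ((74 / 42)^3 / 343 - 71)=-123884397 / 45096496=-2.75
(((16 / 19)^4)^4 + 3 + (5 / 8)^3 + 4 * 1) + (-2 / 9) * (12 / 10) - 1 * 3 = 8952690854736213165562387 / 2215230056199330567790080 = 4.04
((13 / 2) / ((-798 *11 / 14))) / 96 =-13 / 120384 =-0.00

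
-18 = -18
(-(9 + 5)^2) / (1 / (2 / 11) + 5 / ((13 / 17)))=-5096 / 313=-16.28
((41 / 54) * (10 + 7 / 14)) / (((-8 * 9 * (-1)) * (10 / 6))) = 0.07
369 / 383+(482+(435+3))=352729 / 383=920.96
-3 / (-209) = 0.01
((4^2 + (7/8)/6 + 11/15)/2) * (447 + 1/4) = 7247239/1920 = 3774.60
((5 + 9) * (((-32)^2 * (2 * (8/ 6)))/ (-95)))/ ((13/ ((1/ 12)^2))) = -7168/ 33345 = -0.21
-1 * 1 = -1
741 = 741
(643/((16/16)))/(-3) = -643/3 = -214.33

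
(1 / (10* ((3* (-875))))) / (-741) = 1 / 19451250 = 0.00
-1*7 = -7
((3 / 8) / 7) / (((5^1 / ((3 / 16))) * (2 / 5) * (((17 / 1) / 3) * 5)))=27 / 152320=0.00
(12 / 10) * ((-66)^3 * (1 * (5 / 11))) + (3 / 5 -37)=-784262 / 5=-156852.40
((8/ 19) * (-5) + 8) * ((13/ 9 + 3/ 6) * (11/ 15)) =4312/ 513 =8.41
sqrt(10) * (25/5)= 5 * sqrt(10)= 15.81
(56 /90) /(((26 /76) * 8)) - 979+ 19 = -561467 /585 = -959.77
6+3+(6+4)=19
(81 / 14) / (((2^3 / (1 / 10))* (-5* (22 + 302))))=-1 / 22400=-0.00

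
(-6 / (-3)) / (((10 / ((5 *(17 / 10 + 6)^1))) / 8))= 308 / 5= 61.60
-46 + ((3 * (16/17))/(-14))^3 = -77531138/1685159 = -46.01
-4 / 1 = -4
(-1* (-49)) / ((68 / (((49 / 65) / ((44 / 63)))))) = 151263 / 194480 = 0.78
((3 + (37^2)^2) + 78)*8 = 14993936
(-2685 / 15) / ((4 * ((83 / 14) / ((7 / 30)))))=-8771 / 4980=-1.76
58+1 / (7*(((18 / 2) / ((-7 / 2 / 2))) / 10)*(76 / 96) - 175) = 206286 / 3557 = 57.99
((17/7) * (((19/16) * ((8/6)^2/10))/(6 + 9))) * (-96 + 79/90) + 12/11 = -2887319/1336500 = -2.16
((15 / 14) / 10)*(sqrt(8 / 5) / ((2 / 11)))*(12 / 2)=99*sqrt(10) / 70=4.47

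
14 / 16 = 7 / 8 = 0.88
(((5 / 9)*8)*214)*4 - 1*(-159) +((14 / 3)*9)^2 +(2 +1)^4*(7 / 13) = 675214 / 117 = 5771.06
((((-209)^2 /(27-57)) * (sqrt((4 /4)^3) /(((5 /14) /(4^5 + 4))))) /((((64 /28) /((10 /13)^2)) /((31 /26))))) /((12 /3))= -17052319823 /52728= -323401.60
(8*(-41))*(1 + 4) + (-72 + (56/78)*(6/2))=-22228/13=-1709.85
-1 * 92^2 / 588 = -2116 / 147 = -14.39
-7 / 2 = -3.50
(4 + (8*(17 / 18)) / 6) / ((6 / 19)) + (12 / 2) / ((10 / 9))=8932 / 405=22.05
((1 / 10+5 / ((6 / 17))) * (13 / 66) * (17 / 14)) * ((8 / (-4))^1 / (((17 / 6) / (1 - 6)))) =2782 / 231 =12.04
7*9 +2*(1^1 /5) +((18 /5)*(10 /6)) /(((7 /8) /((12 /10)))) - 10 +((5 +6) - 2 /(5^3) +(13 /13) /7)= 63661 /875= 72.76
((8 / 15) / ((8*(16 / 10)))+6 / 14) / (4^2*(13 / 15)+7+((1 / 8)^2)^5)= 53016002560 / 2352568336489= 0.02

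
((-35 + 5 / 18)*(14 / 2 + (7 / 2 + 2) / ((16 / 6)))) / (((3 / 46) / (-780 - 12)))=22928125 / 6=3821354.17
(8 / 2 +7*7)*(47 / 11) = 2491 / 11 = 226.45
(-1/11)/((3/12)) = -4/11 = -0.36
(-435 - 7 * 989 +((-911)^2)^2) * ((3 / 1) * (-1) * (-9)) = 18596759189841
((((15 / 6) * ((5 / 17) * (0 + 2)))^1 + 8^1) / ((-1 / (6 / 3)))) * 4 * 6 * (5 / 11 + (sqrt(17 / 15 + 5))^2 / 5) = -3572912 / 4675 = -764.26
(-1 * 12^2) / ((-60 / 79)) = 948 / 5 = 189.60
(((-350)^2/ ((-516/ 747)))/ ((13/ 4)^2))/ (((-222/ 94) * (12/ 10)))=4778725000/ 806637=5924.26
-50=-50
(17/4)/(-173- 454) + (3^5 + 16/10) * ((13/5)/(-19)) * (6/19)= -12600083/1191300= -10.58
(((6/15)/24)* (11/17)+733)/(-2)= -747671/2040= -366.51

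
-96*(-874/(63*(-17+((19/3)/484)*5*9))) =-81.15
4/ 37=0.11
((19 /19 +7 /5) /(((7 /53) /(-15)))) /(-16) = 477 /28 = 17.04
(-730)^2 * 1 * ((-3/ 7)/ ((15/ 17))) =-258837.14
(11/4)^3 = 1331/64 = 20.80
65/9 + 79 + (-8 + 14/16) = 5695/72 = 79.10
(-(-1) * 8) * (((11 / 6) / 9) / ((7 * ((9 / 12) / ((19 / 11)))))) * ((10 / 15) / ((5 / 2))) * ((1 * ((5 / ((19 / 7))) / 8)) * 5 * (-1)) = -40 / 243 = -0.16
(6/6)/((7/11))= 11/7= 1.57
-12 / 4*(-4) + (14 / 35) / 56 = 12.01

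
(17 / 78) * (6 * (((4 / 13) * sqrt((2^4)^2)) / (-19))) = -1088 / 3211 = -0.34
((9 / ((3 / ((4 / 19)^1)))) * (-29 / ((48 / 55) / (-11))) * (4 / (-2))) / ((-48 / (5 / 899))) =3025 / 56544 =0.05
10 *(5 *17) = 850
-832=-832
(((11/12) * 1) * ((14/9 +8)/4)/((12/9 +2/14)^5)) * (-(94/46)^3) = -7428265606377/2786647041736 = -2.67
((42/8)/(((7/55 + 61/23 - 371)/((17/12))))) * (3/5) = -90321/7452784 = -0.01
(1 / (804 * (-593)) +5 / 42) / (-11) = -397303 / 36711444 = -0.01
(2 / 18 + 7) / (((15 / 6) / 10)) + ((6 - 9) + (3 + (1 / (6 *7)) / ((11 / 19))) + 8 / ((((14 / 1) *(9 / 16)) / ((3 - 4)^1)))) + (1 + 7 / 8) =7747 / 264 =29.34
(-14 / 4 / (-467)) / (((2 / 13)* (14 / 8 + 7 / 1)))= 13 / 2335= 0.01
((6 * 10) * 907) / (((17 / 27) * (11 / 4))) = 5877360 / 187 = 31429.73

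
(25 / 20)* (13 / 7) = 65 / 28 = 2.32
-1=-1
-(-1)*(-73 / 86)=-73 / 86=-0.85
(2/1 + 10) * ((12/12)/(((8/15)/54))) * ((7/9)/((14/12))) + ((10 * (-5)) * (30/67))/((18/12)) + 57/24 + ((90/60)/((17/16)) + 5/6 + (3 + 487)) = 1289.69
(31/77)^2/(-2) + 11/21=15751/35574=0.44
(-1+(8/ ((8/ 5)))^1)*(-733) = -2932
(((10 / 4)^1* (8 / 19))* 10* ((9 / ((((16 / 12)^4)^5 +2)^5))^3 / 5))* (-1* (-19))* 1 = 0.00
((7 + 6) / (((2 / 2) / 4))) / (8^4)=13 / 1024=0.01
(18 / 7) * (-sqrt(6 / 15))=-18 * sqrt(10) / 35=-1.63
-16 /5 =-3.20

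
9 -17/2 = 1/2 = 0.50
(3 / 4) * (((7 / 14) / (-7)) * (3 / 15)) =-3 / 280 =-0.01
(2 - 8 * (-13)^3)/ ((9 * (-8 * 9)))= -8789/ 324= -27.13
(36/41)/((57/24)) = 288/779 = 0.37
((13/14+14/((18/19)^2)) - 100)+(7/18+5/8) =-374033/4536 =-82.46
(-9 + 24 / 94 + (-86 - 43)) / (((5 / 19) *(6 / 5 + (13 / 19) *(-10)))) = 92.77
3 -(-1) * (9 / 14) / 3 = 45 / 14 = 3.21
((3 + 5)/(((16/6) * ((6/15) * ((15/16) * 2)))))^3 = 64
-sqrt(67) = -8.19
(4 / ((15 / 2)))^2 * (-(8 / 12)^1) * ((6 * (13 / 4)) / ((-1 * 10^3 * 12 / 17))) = 442 / 84375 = 0.01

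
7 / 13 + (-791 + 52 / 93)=-954992 / 1209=-789.90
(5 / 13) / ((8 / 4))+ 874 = 22729 / 26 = 874.19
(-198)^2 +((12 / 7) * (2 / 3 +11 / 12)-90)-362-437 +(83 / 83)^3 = 38318.71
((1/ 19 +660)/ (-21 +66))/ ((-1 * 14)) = -1.05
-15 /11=-1.36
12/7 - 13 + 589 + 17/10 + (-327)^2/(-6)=-603473/35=-17242.09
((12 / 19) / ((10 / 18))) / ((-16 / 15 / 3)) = -243 / 76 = -3.20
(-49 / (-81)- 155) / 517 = -12506 / 41877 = -0.30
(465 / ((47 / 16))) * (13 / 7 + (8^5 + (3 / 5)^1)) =1706685408 / 329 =5187493.64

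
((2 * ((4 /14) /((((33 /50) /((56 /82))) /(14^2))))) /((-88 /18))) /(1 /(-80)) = 9408000 /4961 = 1896.39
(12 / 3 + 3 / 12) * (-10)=-85 / 2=-42.50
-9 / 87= -0.10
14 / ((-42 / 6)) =-2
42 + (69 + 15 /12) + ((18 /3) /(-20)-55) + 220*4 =18739 /20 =936.95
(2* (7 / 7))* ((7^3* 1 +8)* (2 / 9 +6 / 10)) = 2886 / 5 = 577.20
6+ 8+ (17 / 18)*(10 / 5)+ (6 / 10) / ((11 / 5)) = 1600 / 99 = 16.16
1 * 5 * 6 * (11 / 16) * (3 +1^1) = 165 / 2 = 82.50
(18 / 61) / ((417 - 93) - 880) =-9 / 16958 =-0.00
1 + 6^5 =7777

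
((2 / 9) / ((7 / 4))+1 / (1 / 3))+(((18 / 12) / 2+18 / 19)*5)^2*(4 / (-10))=-4672979 / 181944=-25.68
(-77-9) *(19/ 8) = -817/ 4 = -204.25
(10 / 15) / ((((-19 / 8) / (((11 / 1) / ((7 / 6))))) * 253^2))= -32 / 773927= -0.00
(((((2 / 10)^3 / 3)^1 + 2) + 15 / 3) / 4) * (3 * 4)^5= 54452736 / 125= 435621.89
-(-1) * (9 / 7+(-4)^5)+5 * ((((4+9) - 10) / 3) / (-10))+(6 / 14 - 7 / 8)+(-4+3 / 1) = -57381 / 56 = -1024.66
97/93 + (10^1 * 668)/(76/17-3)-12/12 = 2112236/465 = 4542.44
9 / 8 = 1.12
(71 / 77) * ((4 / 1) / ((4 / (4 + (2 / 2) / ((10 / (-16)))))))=852 / 385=2.21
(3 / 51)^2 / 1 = 1 / 289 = 0.00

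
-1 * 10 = -10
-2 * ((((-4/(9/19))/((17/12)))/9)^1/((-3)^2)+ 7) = -57226/4131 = -13.85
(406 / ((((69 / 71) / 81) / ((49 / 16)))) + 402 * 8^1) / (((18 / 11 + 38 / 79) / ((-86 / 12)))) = -244880187827 / 677120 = -361649.62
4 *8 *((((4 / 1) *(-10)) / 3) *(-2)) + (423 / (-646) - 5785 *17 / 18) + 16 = -13357469 / 2907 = -4594.93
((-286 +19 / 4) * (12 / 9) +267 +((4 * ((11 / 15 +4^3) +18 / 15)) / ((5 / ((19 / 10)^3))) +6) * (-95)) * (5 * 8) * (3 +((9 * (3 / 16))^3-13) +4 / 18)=24091244747669 / 3456000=6970846.28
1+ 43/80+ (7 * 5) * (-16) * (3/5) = -26757/80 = -334.46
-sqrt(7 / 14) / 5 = -sqrt(2) / 10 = -0.14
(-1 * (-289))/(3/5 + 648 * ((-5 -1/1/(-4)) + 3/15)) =-5/51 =-0.10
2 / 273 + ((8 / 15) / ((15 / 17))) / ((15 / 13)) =163138 / 307125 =0.53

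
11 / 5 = 2.20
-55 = -55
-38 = -38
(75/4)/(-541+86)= -15/364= -0.04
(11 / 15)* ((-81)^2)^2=157837977 / 5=31567595.40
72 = 72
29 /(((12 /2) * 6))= 29 /36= 0.81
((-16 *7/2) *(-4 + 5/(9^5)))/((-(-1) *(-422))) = -6613348/12459339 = -0.53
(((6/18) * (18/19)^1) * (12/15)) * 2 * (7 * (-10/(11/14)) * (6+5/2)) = -79968/209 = -382.62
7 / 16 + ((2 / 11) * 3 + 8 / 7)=2619 / 1232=2.13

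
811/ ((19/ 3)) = 2433/ 19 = 128.05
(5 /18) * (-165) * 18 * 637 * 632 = -332131800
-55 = -55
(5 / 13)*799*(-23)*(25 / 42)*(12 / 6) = -2297125 / 273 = -8414.38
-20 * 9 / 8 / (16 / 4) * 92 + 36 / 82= -42399 / 82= -517.06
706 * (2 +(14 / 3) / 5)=31064 / 15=2070.93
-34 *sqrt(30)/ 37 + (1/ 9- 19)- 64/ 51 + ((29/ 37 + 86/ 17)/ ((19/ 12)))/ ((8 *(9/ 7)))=-4256117/ 215118- 34 *sqrt(30)/ 37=-24.82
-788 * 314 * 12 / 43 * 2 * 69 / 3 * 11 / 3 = -500802368 / 43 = -11646566.70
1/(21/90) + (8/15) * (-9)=-18/35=-0.51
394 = 394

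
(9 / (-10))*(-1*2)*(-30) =-54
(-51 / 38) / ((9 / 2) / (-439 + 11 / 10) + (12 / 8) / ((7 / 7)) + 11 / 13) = -0.57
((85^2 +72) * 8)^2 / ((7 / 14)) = 6815514752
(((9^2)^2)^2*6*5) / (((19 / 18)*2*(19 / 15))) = 174339220050 / 361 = 482934127.56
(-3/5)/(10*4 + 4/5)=-1/68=-0.01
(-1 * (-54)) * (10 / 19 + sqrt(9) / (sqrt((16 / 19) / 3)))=540 / 19 + 81 * sqrt(57) / 2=334.19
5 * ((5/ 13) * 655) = 16375/ 13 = 1259.62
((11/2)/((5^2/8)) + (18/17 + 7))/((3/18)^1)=25038/425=58.91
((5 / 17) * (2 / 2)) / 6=5 / 102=0.05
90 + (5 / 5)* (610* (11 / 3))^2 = 45024910 / 9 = 5002767.78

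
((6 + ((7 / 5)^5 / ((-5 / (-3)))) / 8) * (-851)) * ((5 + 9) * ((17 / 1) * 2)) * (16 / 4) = -162115668498 / 15625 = -10375402.78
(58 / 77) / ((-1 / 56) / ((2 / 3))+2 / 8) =928 / 275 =3.37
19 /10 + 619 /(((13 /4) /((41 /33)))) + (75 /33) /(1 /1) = 1033061 /4290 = 240.81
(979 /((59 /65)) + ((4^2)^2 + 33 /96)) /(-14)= -2520297 /26432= -95.35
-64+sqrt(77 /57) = -64+sqrt(4389) /57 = -62.84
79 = 79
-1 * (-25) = 25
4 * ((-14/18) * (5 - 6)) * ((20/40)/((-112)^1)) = -1/72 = -0.01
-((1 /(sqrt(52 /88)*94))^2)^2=-121 /3298664356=-0.00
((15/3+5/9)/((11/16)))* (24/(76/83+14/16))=4249600/39237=108.31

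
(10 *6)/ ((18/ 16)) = 160/ 3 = 53.33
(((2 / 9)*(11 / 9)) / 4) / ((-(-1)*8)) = 0.01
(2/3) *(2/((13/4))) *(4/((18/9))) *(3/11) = 0.22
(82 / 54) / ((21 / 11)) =451 / 567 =0.80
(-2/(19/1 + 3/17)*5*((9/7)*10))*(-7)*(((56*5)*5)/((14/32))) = 150184.05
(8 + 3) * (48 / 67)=528 / 67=7.88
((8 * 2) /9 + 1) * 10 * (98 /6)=12250 /27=453.70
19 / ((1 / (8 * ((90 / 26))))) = 6840 / 13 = 526.15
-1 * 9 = -9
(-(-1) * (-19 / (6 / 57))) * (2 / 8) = -361 / 8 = -45.12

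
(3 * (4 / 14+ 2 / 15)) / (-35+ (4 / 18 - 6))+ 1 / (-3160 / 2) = -25541 / 811804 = -0.03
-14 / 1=-14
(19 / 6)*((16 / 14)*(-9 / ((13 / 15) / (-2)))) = 6840 / 91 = 75.16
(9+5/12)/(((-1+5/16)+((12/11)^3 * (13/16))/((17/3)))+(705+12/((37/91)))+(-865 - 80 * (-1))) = -378413948/2048974383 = -0.18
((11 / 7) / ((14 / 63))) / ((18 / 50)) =275 / 14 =19.64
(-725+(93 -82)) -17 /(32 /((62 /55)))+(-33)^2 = 329473 /880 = 374.40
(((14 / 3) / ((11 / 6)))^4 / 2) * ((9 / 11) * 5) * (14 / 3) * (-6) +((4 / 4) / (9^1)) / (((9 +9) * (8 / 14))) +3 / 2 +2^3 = -249934608127 / 104361048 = -2394.90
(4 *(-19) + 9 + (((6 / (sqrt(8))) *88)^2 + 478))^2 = 1243197081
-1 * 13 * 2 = -26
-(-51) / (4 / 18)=229.50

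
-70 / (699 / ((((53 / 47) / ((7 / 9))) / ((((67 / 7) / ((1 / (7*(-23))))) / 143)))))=227370 / 16875491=0.01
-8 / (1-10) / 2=4 / 9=0.44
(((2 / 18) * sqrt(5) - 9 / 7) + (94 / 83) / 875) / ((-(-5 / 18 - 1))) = -1679058 / 1670375 + 2 * sqrt(5) / 23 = -0.81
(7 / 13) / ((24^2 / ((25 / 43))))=175 / 321984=0.00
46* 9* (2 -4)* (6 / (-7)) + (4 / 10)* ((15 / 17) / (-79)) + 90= 7518072 / 9401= 799.71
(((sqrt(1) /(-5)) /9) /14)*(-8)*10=8 /63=0.13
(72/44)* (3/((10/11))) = 27/5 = 5.40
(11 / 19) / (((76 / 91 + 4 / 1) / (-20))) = -91 / 38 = -2.39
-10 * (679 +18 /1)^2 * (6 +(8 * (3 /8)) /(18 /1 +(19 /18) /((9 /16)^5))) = -57694085610447 /1952741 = -29545180.65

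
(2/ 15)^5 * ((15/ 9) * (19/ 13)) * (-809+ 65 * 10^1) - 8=-8.02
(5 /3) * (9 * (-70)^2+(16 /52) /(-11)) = 31531480 /429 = 73499.95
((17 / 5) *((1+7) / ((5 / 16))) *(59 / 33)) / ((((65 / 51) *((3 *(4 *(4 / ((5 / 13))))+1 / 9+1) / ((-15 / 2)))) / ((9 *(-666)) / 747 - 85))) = 113746266144 / 168124385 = 676.56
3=3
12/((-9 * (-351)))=4/1053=0.00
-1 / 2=-0.50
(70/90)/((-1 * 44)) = -7/396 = -0.02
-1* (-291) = 291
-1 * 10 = -10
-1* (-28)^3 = 21952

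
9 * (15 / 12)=45 / 4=11.25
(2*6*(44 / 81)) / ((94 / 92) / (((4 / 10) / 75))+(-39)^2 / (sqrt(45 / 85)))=-95128000 / 330080632983+251753216*sqrt(17) / 330080632983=0.00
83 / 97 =0.86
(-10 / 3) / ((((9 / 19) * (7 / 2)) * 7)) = -380 / 1323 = -0.29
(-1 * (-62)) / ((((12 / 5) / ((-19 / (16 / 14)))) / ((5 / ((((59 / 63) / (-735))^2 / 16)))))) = -21163322134.62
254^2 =64516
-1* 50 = -50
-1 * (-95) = 95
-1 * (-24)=24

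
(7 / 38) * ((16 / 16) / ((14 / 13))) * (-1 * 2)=-13 / 38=-0.34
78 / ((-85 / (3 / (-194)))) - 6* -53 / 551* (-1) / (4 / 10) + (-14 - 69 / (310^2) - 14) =-2569664602291 / 87316363900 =-29.43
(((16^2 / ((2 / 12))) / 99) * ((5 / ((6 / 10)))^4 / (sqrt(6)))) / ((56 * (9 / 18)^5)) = 400000000 * sqrt(6) / 56133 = 17454.90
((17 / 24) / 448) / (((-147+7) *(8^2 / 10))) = -17 / 9633792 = -0.00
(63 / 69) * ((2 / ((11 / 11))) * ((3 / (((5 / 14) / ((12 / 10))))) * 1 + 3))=13734 / 575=23.89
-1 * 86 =-86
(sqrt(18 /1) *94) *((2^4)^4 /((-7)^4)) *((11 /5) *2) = 406585344 *sqrt(2) /12005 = 47896.59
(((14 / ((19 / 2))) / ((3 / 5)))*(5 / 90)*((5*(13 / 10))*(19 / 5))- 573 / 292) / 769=11101 / 6062796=0.00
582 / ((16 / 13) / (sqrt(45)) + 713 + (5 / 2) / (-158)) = 315120212180280 / 386040739394309 - 36264503808 * sqrt(5) / 386040739394309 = 0.82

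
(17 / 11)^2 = 289 / 121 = 2.39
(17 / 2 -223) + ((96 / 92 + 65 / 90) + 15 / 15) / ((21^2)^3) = -3808144421009 / 17753587047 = -214.50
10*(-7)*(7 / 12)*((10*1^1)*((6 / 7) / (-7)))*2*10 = 1000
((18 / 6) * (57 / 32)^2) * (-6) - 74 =-67129 / 512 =-131.11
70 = 70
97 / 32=3.03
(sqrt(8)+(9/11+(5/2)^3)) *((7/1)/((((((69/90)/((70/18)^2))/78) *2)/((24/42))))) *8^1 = 10192000 *sqrt(2)/207+921739000/2277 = 474435.36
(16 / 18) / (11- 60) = -8 / 441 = -0.02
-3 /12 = -1 /4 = -0.25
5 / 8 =0.62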